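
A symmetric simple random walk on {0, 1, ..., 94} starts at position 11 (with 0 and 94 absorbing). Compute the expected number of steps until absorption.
E[τ | X_0 = 11] = 913

Let v_k = E[τ | X_0 = k]. Boundary: v_0 = v_94 = 0. Recurrence: v_k = 1 + (v_{k-1} + v_{k+1})/2 for 1 ≤ k ≤ 93. The particular solution to v_k − (v_{k-1} + v_{k+1})/2 = 1 is v_k = −k^2. Adding homogeneous solution A + B k and matching boundaries gives v_k = k (94 − k). Substituting k = 11: v_11 = 11 · 83 = 913.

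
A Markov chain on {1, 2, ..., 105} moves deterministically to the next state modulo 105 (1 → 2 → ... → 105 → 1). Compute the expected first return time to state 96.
E[T_96 | X_0 = 96] = 105

The chain cycles deterministically, so starting at state 96 it returns in exactly 105 steps. Equivalently, the stationary distribution is uniform π_j = 1/105 for every state j, so by Kac's formula E[T_96] = 1/π_96 = 105.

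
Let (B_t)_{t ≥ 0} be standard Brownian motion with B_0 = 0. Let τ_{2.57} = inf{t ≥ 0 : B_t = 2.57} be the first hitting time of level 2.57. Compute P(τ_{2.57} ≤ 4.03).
P(τ_{2.57} ≤ 4.03) = 2(1 − Φ(2.57/√4.03)) = 2(1 − Φ(1.2802)) ≈ 0.2005

By the reflection principle for standard BM, P(τ_b ≤ t) = 2 · P(B_t ≥ b). Since B_t ~ N(0, t), P(B_t ≥ 2.57) = 1 − Φ(2.57/√t) = 1 − Φ(2.57/√4.03) = 1 − Φ(1.2802) ≈ 0.10024. Doubling: P(τ_{2.57} ≤ 4.03) ≈ 2 · 0.10024 = 0.20048 ≈ 0.2005.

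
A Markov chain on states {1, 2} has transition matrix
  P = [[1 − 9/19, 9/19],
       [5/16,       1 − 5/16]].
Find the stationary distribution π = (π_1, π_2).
π_1 = 95/239, π_2 = 144/239

Solve πP = π with π_1 + π_2 = 1. From πP = π: π_1 · (1 − 9/19) + π_2 · 5/16 = π_1 ⇒ π_2 · 5/16 = π_1 · 9/19 ⇒ π_2/π_1 = (9/19)/(5/16) = 144/95. Together with π_1 + π_2 = 1:
  π_1 = (5/16)/(9/19 + 5/16) = (5/16)/(239/304) = 95/239,
  π_2 = (9/19)/(9/19 + 5/16) = (9/19)/(239/304) = 144/239.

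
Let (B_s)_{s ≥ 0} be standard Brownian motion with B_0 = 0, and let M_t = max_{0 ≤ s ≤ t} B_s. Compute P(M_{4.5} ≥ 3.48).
P(M_{4.5} ≥ 3.48) = 2·P(B_{4.5} ≥ 3.48) = 2(1 − Φ(3.48/√4.5)) ≈ 0.1009

By the reflection principle for Brownian motion, P(M_t ≥ a) = 2 · P(B_t ≥ a) for a ≥ 0. Since B_t ~ N(0, t), P(B_t ≥ 3.48) = 1 − Φ(3.48/√t) = 1 − Φ(3.48/√4.5) = 1 − Φ(1.6405). So
  P(M_{4.5} ≥ 3.48) = 2(1 − Φ(1.6405)) ≈ 0.1009.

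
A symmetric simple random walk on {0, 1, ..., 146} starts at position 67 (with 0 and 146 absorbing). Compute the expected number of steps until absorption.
E[τ | X_0 = 67] = 5293

Let v_k = E[τ | X_0 = k]. Boundary: v_0 = v_146 = 0. Recurrence: v_k = 1 + (v_{k-1} + v_{k+1})/2 for 1 ≤ k ≤ 145. The particular solution to v_k − (v_{k-1} + v_{k+1})/2 = 1 is v_k = −k^2. Adding homogeneous solution A + B k and matching boundaries gives v_k = k (146 − k). Substituting k = 67: v_67 = 67 · 79 = 5293.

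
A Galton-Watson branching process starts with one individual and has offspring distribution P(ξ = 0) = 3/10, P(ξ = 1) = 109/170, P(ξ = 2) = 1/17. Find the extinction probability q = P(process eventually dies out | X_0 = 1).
q = 1

Mean offspring μ = 0·3/10 + 1·109/170 + 2·1/17 = 129/170 ≤ 1. For μ ≤ 1 with offspring not concentrated at 1, the Galton-Watson process goes extinct almost surely, so q = 1.
(Algebraic check: The pgf is f(s) = 3/10 + 109/170·s + 1/17·s². The extinction probability q is the smallest fixed point of f in [0, 1]. Setting s = f(s):
  1/17·s² + (109/170 − 1)·s + 3/10 = 0
  1/17·s² − (3/10 + 1/17)·s + 3/10 = 0
which factors as (s − 1)·(1/17·s − 3/10) = 0, giving roots s = 1 and s = (3/10)/(1/17) = 51/10. Since 51/10 ≥ 1, the smallest root in [0, 1] is s = 1.)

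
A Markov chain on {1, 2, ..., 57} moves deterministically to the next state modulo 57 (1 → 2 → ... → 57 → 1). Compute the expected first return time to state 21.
E[T_21 | X_0 = 21] = 57

The chain cycles deterministically, so starting at state 21 it returns in exactly 57 steps. Equivalently, the stationary distribution is uniform π_j = 1/57 for every state j, so by Kac's formula E[T_21] = 1/π_21 = 57.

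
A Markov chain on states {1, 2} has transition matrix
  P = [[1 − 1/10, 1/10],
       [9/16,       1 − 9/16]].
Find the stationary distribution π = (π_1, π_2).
π_1 = 45/53, π_2 = 8/53

Solve πP = π with π_1 + π_2 = 1. From πP = π: π_1 · (1 − 1/10) + π_2 · 9/16 = π_1 ⇒ π_2 · 9/16 = π_1 · 1/10 ⇒ π_2/π_1 = (1/10)/(9/16) = 8/45. Together with π_1 + π_2 = 1:
  π_1 = (9/16)/(1/10 + 9/16) = (9/16)/(53/80) = 45/53,
  π_2 = (1/10)/(1/10 + 9/16) = (1/10)/(53/80) = 8/53.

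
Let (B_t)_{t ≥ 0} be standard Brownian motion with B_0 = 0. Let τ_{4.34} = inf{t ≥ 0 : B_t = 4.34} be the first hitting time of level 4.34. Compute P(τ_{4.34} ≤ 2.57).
P(τ_{4.34} ≤ 2.57) = 2(1 − Φ(4.34/√2.57)) = 2(1 − Φ(2.7072)) ≈ 0.0068

By the reflection principle for standard BM, P(τ_b ≤ t) = 2 · P(B_t ≥ b). Since B_t ~ N(0, t), P(B_t ≥ 4.34) = 1 − Φ(4.34/√t) = 1 − Φ(4.34/√2.57) = 1 − Φ(2.7072) ≈ 0.00339. Doubling: P(τ_{4.34} ≤ 2.57) ≈ 2 · 0.00339 = 0.00678 ≈ 0.0068.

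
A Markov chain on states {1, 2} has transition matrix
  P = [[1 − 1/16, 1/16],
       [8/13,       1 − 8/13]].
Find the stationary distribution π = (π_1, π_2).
π_1 = 128/141, π_2 = 13/141

Solve πP = π with π_1 + π_2 = 1. From πP = π: π_1 · (1 − 1/16) + π_2 · 8/13 = π_1 ⇒ π_2 · 8/13 = π_1 · 1/16 ⇒ π_2/π_1 = (1/16)/(8/13) = 13/128. Together with π_1 + π_2 = 1:
  π_1 = (8/13)/(1/16 + 8/13) = (8/13)/(141/208) = 128/141,
  π_2 = (1/16)/(1/16 + 8/13) = (1/16)/(141/208) = 13/141.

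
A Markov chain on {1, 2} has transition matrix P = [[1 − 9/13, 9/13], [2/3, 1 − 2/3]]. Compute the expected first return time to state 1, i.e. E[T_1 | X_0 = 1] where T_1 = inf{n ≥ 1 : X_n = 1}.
E[T_1 | X_0 = 1] = 1/π_1 = 53/26

For an irreducible recurrent Markov chain with stationary distribution π, E[T_i | X_0 = i] = 1/π_i (Kac's formula). Here π_1 = (2/3)/(9/13 + 2/3) = (2/3)/(53/39) = 26/53, so E[T_1 | X_0 = 1] = 1/π_1 = (9/13 + 2/3)/(2/3) = (53/39)/(2/3) = 53/26.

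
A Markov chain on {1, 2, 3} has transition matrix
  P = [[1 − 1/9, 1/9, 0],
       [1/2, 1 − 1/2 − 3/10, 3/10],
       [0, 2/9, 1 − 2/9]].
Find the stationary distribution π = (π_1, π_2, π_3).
π = (90/137, 20/137, 27/137)

This is a birth-death chain on three states, which satisfies detailed balance: π_1 · P_{12} = π_2 · P_{21} and π_2 · P_{23} = π_3 · P_{32}.
From π_1 · 1/9 = π_2 · 1/2: π_2/π_1 = (1/9)/(1/2) = 2/9.
From π_2 · 3/10 = π_3 · 2/9: π_3/π_2 = (3/10)/(2/9) = 27/20.
Take π_1 proportional to 1; then unnormalized π = (1, 2/9, 3/10). Normalize by dividing by the sum 137/90:
  π = (90/137, 20/137, 27/137).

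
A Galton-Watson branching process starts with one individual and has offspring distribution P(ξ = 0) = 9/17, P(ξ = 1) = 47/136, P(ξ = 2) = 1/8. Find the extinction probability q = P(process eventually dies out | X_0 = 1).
q = 1

Mean offspring μ = 0·9/17 + 1·47/136 + 2·1/8 = 81/136 ≤ 1. For μ ≤ 1 with offspring not concentrated at 1, the Galton-Watson process goes extinct almost surely, so q = 1.
(Algebraic check: The pgf is f(s) = 9/17 + 47/136·s + 1/8·s². The extinction probability q is the smallest fixed point of f in [0, 1]. Setting s = f(s):
  1/8·s² + (47/136 − 1)·s + 9/17 = 0
  1/8·s² − (9/17 + 1/8)·s + 9/17 = 0
which factors as (s − 1)·(1/8·s − 9/17) = 0, giving roots s = 1 and s = (9/17)/(1/8) = 72/17. Since 72/17 ≥ 1, the smallest root in [0, 1] is s = 1.)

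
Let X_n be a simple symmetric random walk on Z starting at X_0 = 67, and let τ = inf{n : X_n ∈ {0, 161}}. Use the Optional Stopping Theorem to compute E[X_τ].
E[X_τ] = 67

X_n is a martingale and τ is a bounded-mean stopping time (indeed τ is finite a.s. with bounded expectation since the walk is in a bounded region). By the OST, E[X_τ] = E[X_0] = 67. Equivalently: E[X_τ] = 161 · P(hit 161 first) + 0 · P(hit 0 first) = 161 · (67/161) = 67.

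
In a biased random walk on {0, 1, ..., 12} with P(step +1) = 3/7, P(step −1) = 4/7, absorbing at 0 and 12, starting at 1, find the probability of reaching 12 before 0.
P(hit 12 before 0) = (1 − (4/3)^1) / (1 − (4/3)^12) = 177147/16245775

Let u_k denote P(reach 12 before 0 | start at k). Boundary: u_0 = 0, u_12 = 1. Recurrence: u_k = 3/7·u_{k+1} + 4/7·u_{k-1} for 1 ≤ k ≤ 11. Try u_k = A + B·r^k with r = q/p = (4/7)/(3/7) = 4/3. Substitution satisfies the recurrence; boundary conditions give:
  u_k = (1 − r^k) / (1 − r^N) = (1 − (4/3)^1) / (1 − (4/3)^12) = 177147/16245775.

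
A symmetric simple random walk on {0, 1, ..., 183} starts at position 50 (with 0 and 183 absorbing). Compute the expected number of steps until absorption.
E[τ | X_0 = 50] = 6650

Let v_k = E[τ | X_0 = k]. Boundary: v_0 = v_183 = 0. Recurrence: v_k = 1 + (v_{k-1} + v_{k+1})/2 for 1 ≤ k ≤ 182. The particular solution to v_k − (v_{k-1} + v_{k+1})/2 = 1 is v_k = −k^2. Adding homogeneous solution A + B k and matching boundaries gives v_k = k (183 − k). Substituting k = 50: v_50 = 50 · 133 = 6650.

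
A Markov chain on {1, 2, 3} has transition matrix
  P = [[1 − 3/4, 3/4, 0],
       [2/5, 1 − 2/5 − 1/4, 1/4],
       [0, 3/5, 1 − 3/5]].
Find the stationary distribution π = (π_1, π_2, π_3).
π = (32/117, 20/39, 25/117)

This is a birth-death chain on three states, which satisfies detailed balance: π_1 · P_{12} = π_2 · P_{21} and π_2 · P_{23} = π_3 · P_{32}.
From π_1 · 3/4 = π_2 · 2/5: π_2/π_1 = (3/4)/(2/5) = 15/8.
From π_2 · 1/4 = π_3 · 3/5: π_3/π_2 = (1/4)/(3/5) = 5/12.
Take π_1 proportional to 1; then unnormalized π = (1, 15/8, 25/32). Normalize by dividing by the sum 117/32:
  π = (32/117, 20/39, 25/117).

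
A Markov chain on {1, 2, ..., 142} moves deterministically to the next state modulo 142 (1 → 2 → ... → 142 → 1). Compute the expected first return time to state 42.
E[T_42 | X_0 = 42] = 142

The chain cycles deterministically, so starting at state 42 it returns in exactly 142 steps. Equivalently, the stationary distribution is uniform π_j = 1/142 for every state j, so by Kac's formula E[T_42] = 1/π_42 = 142.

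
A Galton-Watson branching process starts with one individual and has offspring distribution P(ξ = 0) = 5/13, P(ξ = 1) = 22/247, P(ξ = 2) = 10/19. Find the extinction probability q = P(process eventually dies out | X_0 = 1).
q = 19/26

The pgf is f(s) = 5/13 + 22/247·s + 10/19·s². The extinction probability q is the smallest fixed point of f in [0, 1]. Setting s = f(s):
  10/19·s² + (22/247 − 1)·s + 5/13 = 0
  10/19·s² − (5/13 + 10/19)·s + 5/13 = 0
which factors as (s − 1)·(10/19·s − 5/13) = 0, giving roots s = 1 and s = (5/13)/(10/19) = 19/26.
Mean offspring μ = 22/247 + 2·10/19 = 282/247 > 1 (supercritical), so q < 1. The extinction probability is the smaller root: q = (5/13)/(10/19) = 19/26.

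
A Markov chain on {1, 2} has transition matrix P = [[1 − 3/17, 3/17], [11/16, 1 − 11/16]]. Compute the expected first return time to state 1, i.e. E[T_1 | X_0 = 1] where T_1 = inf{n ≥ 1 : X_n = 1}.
E[T_1 | X_0 = 1] = 1/π_1 = 235/187

For an irreducible recurrent Markov chain with stationary distribution π, E[T_i | X_0 = i] = 1/π_i (Kac's formula). Here π_1 = (11/16)/(3/17 + 11/16) = (11/16)/(235/272) = 187/235, so E[T_1 | X_0 = 1] = 1/π_1 = (3/17 + 11/16)/(11/16) = (235/272)/(11/16) = 235/187.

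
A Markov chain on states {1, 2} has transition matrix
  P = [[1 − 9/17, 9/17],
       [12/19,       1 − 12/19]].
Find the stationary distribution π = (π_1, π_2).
π_1 = 68/125, π_2 = 57/125

Solve πP = π with π_1 + π_2 = 1. From πP = π: π_1 · (1 − 9/17) + π_2 · 12/19 = π_1 ⇒ π_2 · 12/19 = π_1 · 9/17 ⇒ π_2/π_1 = (9/17)/(12/19) = 57/68. Together with π_1 + π_2 = 1:
  π_1 = (12/19)/(9/17 + 12/19) = (12/19)/(375/323) = 68/125,
  π_2 = (9/17)/(9/17 + 12/19) = (9/17)/(375/323) = 57/125.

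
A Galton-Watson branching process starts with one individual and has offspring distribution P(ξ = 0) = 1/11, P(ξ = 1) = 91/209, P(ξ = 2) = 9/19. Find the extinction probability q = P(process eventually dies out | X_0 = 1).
q = 19/99

The pgf is f(s) = 1/11 + 91/209·s + 9/19·s². The extinction probability q is the smallest fixed point of f in [0, 1]. Setting s = f(s):
  9/19·s² + (91/209 − 1)·s + 1/11 = 0
  9/19·s² − (1/11 + 9/19)·s + 1/11 = 0
which factors as (s − 1)·(9/19·s − 1/11) = 0, giving roots s = 1 and s = (1/11)/(9/19) = 19/99.
Mean offspring μ = 91/209 + 2·9/19 = 289/209 > 1 (supercritical), so q < 1. The extinction probability is the smaller root: q = (1/11)/(9/19) = 19/99.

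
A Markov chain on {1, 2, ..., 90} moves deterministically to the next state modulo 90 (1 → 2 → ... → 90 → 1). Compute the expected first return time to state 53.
E[T_53 | X_0 = 53] = 90

The chain cycles deterministically, so starting at state 53 it returns in exactly 90 steps. Equivalently, the stationary distribution is uniform π_j = 1/90 for every state j, so by Kac's formula E[T_53] = 1/π_53 = 90.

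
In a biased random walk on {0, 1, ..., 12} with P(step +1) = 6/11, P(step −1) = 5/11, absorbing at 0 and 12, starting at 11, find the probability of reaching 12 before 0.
P(hit 12 before 0) = (1 − (5/6)^11) / (1 − (5/6)^12) = 1883813586/1932641711

Let u_k denote P(reach 12 before 0 | start at k). Boundary: u_0 = 0, u_12 = 1. Recurrence: u_k = 6/11·u_{k+1} + 5/11·u_{k-1} for 1 ≤ k ≤ 11. Try u_k = A + B·r^k with r = q/p = (5/11)/(6/11) = 5/6. Substitution satisfies the recurrence; boundary conditions give:
  u_k = (1 − r^k) / (1 − r^N) = (1 − (5/6)^11) / (1 − (5/6)^12) = 1883813586/1932641711.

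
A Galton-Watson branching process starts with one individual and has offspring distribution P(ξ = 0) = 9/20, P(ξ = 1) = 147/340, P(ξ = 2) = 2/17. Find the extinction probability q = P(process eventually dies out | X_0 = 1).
q = 1

Mean offspring μ = 0·9/20 + 1·147/340 + 2·2/17 = 227/340 ≤ 1. For μ ≤ 1 with offspring not concentrated at 1, the Galton-Watson process goes extinct almost surely, so q = 1.
(Algebraic check: The pgf is f(s) = 9/20 + 147/340·s + 2/17·s². The extinction probability q is the smallest fixed point of f in [0, 1]. Setting s = f(s):
  2/17·s² + (147/340 − 1)·s + 9/20 = 0
  2/17·s² − (9/20 + 2/17)·s + 9/20 = 0
which factors as (s − 1)·(2/17·s − 9/20) = 0, giving roots s = 1 and s = (9/20)/(2/17) = 153/40. Since 153/40 ≥ 1, the smallest root in [0, 1] is s = 1.)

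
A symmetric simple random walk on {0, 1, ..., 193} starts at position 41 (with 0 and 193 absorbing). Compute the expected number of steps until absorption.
E[τ | X_0 = 41] = 6232

Let v_k = E[τ | X_0 = k]. Boundary: v_0 = v_193 = 0. Recurrence: v_k = 1 + (v_{k-1} + v_{k+1})/2 for 1 ≤ k ≤ 192. The particular solution to v_k − (v_{k-1} + v_{k+1})/2 = 1 is v_k = −k^2. Adding homogeneous solution A + B k and matching boundaries gives v_k = k (193 − k). Substituting k = 41: v_41 = 41 · 152 = 6232.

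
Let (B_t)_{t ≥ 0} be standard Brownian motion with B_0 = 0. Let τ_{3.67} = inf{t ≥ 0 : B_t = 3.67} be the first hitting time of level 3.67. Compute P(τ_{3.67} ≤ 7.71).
P(τ_{3.67} ≤ 7.71) = 2(1 − Φ(3.67/√7.71)) = 2(1 − Φ(1.3217)) ≈ 0.1863

By the reflection principle for standard BM, P(τ_b ≤ t) = 2 · P(B_t ≥ b). Since B_t ~ N(0, t), P(B_t ≥ 3.67) = 1 − Φ(3.67/√t) = 1 − Φ(3.67/√7.71) = 1 − Φ(1.3217) ≈ 0.09313. Doubling: P(τ_{3.67} ≤ 7.71) ≈ 2 · 0.09313 = 0.18626 ≈ 0.1863.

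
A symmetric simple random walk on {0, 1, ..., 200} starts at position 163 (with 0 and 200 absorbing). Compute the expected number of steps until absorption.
E[τ | X_0 = 163] = 6031

Let v_k = E[τ | X_0 = k]. Boundary: v_0 = v_200 = 0. Recurrence: v_k = 1 + (v_{k-1} + v_{k+1})/2 for 1 ≤ k ≤ 199. The particular solution to v_k − (v_{k-1} + v_{k+1})/2 = 1 is v_k = −k^2. Adding homogeneous solution A + B k and matching boundaries gives v_k = k (200 − k). Substituting k = 163: v_163 = 163 · 37 = 6031.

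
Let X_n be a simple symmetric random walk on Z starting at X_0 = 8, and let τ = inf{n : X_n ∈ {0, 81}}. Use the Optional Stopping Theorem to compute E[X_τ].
E[X_τ] = 8

X_n is a martingale and τ is a bounded-mean stopping time (indeed τ is finite a.s. with bounded expectation since the walk is in a bounded region). By the OST, E[X_τ] = E[X_0] = 8. Equivalently: E[X_τ] = 81 · P(hit 81 first) + 0 · P(hit 0 first) = 81 · (8/81) = 8.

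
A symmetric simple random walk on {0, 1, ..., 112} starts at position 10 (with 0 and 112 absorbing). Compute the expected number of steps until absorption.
E[τ | X_0 = 10] = 1020

Let v_k = E[τ | X_0 = k]. Boundary: v_0 = v_112 = 0. Recurrence: v_k = 1 + (v_{k-1} + v_{k+1})/2 for 1 ≤ k ≤ 111. The particular solution to v_k − (v_{k-1} + v_{k+1})/2 = 1 is v_k = −k^2. Adding homogeneous solution A + B k and matching boundaries gives v_k = k (112 − k). Substituting k = 10: v_10 = 10 · 102 = 1020.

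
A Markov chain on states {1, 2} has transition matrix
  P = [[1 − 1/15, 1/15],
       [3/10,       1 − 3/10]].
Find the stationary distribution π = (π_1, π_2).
π_1 = 9/11, π_2 = 2/11

Solve πP = π with π_1 + π_2 = 1. From πP = π: π_1 · (1 − 1/15) + π_2 · 3/10 = π_1 ⇒ π_2 · 3/10 = π_1 · 1/15 ⇒ π_2/π_1 = (1/15)/(3/10) = 2/9. Together with π_1 + π_2 = 1:
  π_1 = (3/10)/(1/15 + 3/10) = (3/10)/(11/30) = 9/11,
  π_2 = (1/15)/(1/15 + 3/10) = (1/15)/(11/30) = 2/11.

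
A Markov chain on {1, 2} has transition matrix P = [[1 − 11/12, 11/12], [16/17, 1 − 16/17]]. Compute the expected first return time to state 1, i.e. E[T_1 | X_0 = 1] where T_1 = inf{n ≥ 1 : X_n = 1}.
E[T_1 | X_0 = 1] = 1/π_1 = 379/192

For an irreducible recurrent Markov chain with stationary distribution π, E[T_i | X_0 = i] = 1/π_i (Kac's formula). Here π_1 = (16/17)/(11/12 + 16/17) = (16/17)/(379/204) = 192/379, so E[T_1 | X_0 = 1] = 1/π_1 = (11/12 + 16/17)/(16/17) = (379/204)/(16/17) = 379/192.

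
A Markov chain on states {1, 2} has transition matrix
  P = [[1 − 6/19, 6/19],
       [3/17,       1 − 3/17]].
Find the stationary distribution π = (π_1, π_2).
π_1 = 19/53, π_2 = 34/53

Solve πP = π with π_1 + π_2 = 1. From πP = π: π_1 · (1 − 6/19) + π_2 · 3/17 = π_1 ⇒ π_2 · 3/17 = π_1 · 6/19 ⇒ π_2/π_1 = (6/19)/(3/17) = 34/19. Together with π_1 + π_2 = 1:
  π_1 = (3/17)/(6/19 + 3/17) = (3/17)/(159/323) = 19/53,
  π_2 = (6/19)/(6/19 + 3/17) = (6/19)/(159/323) = 34/53.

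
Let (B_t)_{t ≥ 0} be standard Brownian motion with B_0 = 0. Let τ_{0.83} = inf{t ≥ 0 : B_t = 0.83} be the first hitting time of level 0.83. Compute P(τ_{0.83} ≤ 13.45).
P(τ_{0.83} ≤ 13.45) = 2(1 − Φ(0.83/√13.45)) = 2(1 − Φ(0.2263)) ≈ 0.8210

By the reflection principle for standard BM, P(τ_b ≤ t) = 2 · P(B_t ≥ b). Since B_t ~ N(0, t), P(B_t ≥ 0.83) = 1 − Φ(0.83/√t) = 1 − Φ(0.83/√13.45) = 1 − Φ(0.2263) ≈ 0.41048. Doubling: P(τ_{0.83} ≤ 13.45) ≈ 2 · 0.41048 = 0.82096 ≈ 0.8210.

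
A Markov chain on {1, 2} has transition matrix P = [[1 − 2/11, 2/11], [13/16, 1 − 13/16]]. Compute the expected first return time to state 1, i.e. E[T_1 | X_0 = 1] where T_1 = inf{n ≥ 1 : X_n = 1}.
E[T_1 | X_0 = 1] = 1/π_1 = 175/143

For an irreducible recurrent Markov chain with stationary distribution π, E[T_i | X_0 = i] = 1/π_i (Kac's formula). Here π_1 = (13/16)/(2/11 + 13/16) = (13/16)/(175/176) = 143/175, so E[T_1 | X_0 = 1] = 1/π_1 = (2/11 + 13/16)/(13/16) = (175/176)/(13/16) = 175/143.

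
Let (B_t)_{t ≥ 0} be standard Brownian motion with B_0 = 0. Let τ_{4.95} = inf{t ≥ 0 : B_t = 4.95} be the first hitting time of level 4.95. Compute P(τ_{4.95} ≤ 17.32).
P(τ_{4.95} ≤ 17.32) = 2(1 − Φ(4.95/√17.32)) = 2(1 − Φ(1.1894)) ≈ 0.2343

By the reflection principle for standard BM, P(τ_b ≤ t) = 2 · P(B_t ≥ b). Since B_t ~ N(0, t), P(B_t ≥ 4.95) = 1 − Φ(4.95/√t) = 1 − Φ(4.95/√17.32) = 1 − Φ(1.1894) ≈ 0.11714. Doubling: P(τ_{4.95} ≤ 17.32) ≈ 2 · 0.11714 = 0.23428 ≈ 0.2343.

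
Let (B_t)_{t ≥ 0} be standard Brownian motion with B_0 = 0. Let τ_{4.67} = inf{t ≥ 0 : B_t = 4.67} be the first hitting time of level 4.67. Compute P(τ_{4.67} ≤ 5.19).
P(τ_{4.67} ≤ 5.19) = 2(1 − Φ(4.67/√5.19)) = 2(1 − Φ(2.0499)) ≈ 0.0404

By the reflection principle for standard BM, P(τ_b ≤ t) = 2 · P(B_t ≥ b). Since B_t ~ N(0, t), P(B_t ≥ 4.67) = 1 − Φ(4.67/√t) = 1 − Φ(4.67/√5.19) = 1 − Φ(2.0499) ≈ 0.02019. Doubling: P(τ_{4.67} ≤ 5.19) ≈ 2 · 0.02019 = 0.04038 ≈ 0.0404.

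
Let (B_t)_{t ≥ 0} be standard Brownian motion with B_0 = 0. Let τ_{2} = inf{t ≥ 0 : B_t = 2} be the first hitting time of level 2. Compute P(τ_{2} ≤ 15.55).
P(τ_{2} ≤ 15.55) = 2(1 − Φ(2/√15.55)) = 2(1 − Φ(0.5072)) ≈ 0.6120

By the reflection principle for standard BM, P(τ_b ≤ t) = 2 · P(B_t ≥ b). Since B_t ~ N(0, t), P(B_t ≥ 2) = 1 − Φ(2/√t) = 1 − Φ(2/√15.55) = 1 − Φ(0.5072) ≈ 0.30601. Doubling: P(τ_{2} ≤ 15.55) ≈ 2 · 0.30601 = 0.61202 ≈ 0.6120.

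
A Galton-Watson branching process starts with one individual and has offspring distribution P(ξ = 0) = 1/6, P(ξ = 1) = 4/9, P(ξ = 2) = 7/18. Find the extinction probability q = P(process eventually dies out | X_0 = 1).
q = 3/7

The pgf is f(s) = 1/6 + 4/9·s + 7/18·s². The extinction probability q is the smallest fixed point of f in [0, 1]. Setting s = f(s):
  7/18·s² + (4/9 − 1)·s + 1/6 = 0
  7/18·s² − (1/6 + 7/18)·s + 1/6 = 0
which factors as (s − 1)·(7/18·s − 1/6) = 0, giving roots s = 1 and s = (1/6)/(7/18) = 3/7.
Mean offspring μ = 4/9 + 2·7/18 = 11/9 > 1 (supercritical), so q < 1. The extinction probability is the smaller root: q = (1/6)/(7/18) = 3/7.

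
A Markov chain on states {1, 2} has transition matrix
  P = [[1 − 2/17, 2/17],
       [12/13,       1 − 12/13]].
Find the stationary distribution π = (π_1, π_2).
π_1 = 102/115, π_2 = 13/115

Solve πP = π with π_1 + π_2 = 1. From πP = π: π_1 · (1 − 2/17) + π_2 · 12/13 = π_1 ⇒ π_2 · 12/13 = π_1 · 2/17 ⇒ π_2/π_1 = (2/17)/(12/13) = 13/102. Together with π_1 + π_2 = 1:
  π_1 = (12/13)/(2/17 + 12/13) = (12/13)/(230/221) = 102/115,
  π_2 = (2/17)/(2/17 + 12/13) = (2/17)/(230/221) = 13/115.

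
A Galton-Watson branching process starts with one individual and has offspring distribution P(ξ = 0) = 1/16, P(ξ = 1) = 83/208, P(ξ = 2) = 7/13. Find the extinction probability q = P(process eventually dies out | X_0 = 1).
q = 13/112

The pgf is f(s) = 1/16 + 83/208·s + 7/13·s². The extinction probability q is the smallest fixed point of f in [0, 1]. Setting s = f(s):
  7/13·s² + (83/208 − 1)·s + 1/16 = 0
  7/13·s² − (1/16 + 7/13)·s + 1/16 = 0
which factors as (s − 1)·(7/13·s − 1/16) = 0, giving roots s = 1 and s = (1/16)/(7/13) = 13/112.
Mean offspring μ = 83/208 + 2·7/13 = 307/208 > 1 (supercritical), so q < 1. The extinction probability is the smaller root: q = (1/16)/(7/13) = 13/112.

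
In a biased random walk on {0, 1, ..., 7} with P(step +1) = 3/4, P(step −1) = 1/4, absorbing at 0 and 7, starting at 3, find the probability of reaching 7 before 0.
P(hit 7 before 0) = (1 − (1/3)^3) / (1 − (1/3)^7) = 1053/1093

Let u_k denote P(reach 7 before 0 | start at k). Boundary: u_0 = 0, u_7 = 1. Recurrence: u_k = 3/4·u_{k+1} + 1/4·u_{k-1} for 1 ≤ k ≤ 6. Try u_k = A + B·r^k with r = q/p = (1/4)/(3/4) = 1/3. Substitution satisfies the recurrence; boundary conditions give:
  u_k = (1 − r^k) / (1 − r^N) = (1 − (1/3)^3) / (1 − (1/3)^7) = 1053/1093.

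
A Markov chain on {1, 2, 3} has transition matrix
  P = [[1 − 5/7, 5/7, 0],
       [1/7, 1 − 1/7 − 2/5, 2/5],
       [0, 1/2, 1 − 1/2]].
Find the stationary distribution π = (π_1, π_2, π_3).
π = (1/10, 1/2, 2/5)

This is a birth-death chain on three states, which satisfies detailed balance: π_1 · P_{12} = π_2 · P_{21} and π_2 · P_{23} = π_3 · P_{32}.
From π_1 · 5/7 = π_2 · 1/7: π_2/π_1 = (5/7)/(1/7) = 5.
From π_2 · 2/5 = π_3 · 1/2: π_3/π_2 = (2/5)/(1/2) = 4/5.
Take π_1 proportional to 1; then unnormalized π = (1, 5, 4). Normalize by dividing by the sum 10:
  π = (1/10, 1/2, 2/5).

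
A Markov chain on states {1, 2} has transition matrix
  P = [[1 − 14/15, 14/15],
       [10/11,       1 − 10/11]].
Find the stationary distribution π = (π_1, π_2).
π_1 = 75/152, π_2 = 77/152

Solve πP = π with π_1 + π_2 = 1. From πP = π: π_1 · (1 − 14/15) + π_2 · 10/11 = π_1 ⇒ π_2 · 10/11 = π_1 · 14/15 ⇒ π_2/π_1 = (14/15)/(10/11) = 77/75. Together with π_1 + π_2 = 1:
  π_1 = (10/11)/(14/15 + 10/11) = (10/11)/(304/165) = 75/152,
  π_2 = (14/15)/(14/15 + 10/11) = (14/15)/(304/165) = 77/152.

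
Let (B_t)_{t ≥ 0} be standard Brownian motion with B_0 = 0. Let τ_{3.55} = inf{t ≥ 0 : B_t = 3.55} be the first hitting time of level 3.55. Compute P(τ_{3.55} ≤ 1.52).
P(τ_{3.55} ≤ 1.52) = 2(1 − Φ(3.55/√1.52)) = 2(1 − Φ(2.8794)) ≈ 0.0040

By the reflection principle for standard BM, P(τ_b ≤ t) = 2 · P(B_t ≥ b). Since B_t ~ N(0, t), P(B_t ≥ 3.55) = 1 − Φ(3.55/√t) = 1 − Φ(3.55/√1.52) = 1 − Φ(2.8794) ≈ 0.00199. Doubling: P(τ_{3.55} ≤ 1.52) ≈ 2 · 0.00199 = 0.00398 ≈ 0.0040.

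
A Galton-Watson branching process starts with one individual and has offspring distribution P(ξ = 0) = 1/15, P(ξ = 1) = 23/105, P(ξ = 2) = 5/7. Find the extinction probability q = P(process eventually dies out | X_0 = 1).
q = 7/75

The pgf is f(s) = 1/15 + 23/105·s + 5/7·s². The extinction probability q is the smallest fixed point of f in [0, 1]. Setting s = f(s):
  5/7·s² + (23/105 − 1)·s + 1/15 = 0
  5/7·s² − (1/15 + 5/7)·s + 1/15 = 0
which factors as (s − 1)·(5/7·s − 1/15) = 0, giving roots s = 1 and s = (1/15)/(5/7) = 7/75.
Mean offspring μ = 23/105 + 2·5/7 = 173/105 > 1 (supercritical), so q < 1. The extinction probability is the smaller root: q = (1/15)/(5/7) = 7/75.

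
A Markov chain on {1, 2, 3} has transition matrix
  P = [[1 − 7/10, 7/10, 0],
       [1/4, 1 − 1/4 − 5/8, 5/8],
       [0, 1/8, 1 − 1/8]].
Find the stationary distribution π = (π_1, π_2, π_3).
π = (5/89, 14/89, 70/89)

This is a birth-death chain on three states, which satisfies detailed balance: π_1 · P_{12} = π_2 · P_{21} and π_2 · P_{23} = π_3 · P_{32}.
From π_1 · 7/10 = π_2 · 1/4: π_2/π_1 = (7/10)/(1/4) = 14/5.
From π_2 · 5/8 = π_3 · 1/8: π_3/π_2 = (5/8)/(1/8) = 5.
Take π_1 proportional to 1; then unnormalized π = (1, 14/5, 14). Normalize by dividing by the sum 89/5:
  π = (5/89, 14/89, 70/89).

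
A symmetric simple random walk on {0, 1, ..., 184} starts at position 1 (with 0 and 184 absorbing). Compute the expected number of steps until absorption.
E[τ | X_0 = 1] = 183

Let v_k = E[τ | X_0 = k]. Boundary: v_0 = v_184 = 0. Recurrence: v_k = 1 + (v_{k-1} + v_{k+1})/2 for 1 ≤ k ≤ 183. The particular solution to v_k − (v_{k-1} + v_{k+1})/2 = 1 is v_k = −k^2. Adding homogeneous solution A + B k and matching boundaries gives v_k = k (184 − k). Substituting k = 1: v_1 = 1 · 183 = 183.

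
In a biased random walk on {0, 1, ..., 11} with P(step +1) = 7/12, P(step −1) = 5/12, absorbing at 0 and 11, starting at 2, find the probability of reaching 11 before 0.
P(hit 11 before 0) = (1 − (5/7)^2) / (1 − (5/7)^11) = 484243284/964249309

Let u_k denote P(reach 11 before 0 | start at k). Boundary: u_0 = 0, u_11 = 1. Recurrence: u_k = 7/12·u_{k+1} + 5/12·u_{k-1} for 1 ≤ k ≤ 10. Try u_k = A + B·r^k with r = q/p = (5/12)/(7/12) = 5/7. Substitution satisfies the recurrence; boundary conditions give:
  u_k = (1 − r^k) / (1 − r^N) = (1 − (5/7)^2) / (1 − (5/7)^11) = 484243284/964249309.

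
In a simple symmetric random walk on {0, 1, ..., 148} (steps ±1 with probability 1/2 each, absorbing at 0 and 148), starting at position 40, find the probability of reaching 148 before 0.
P(hit 148 before 0) = 40/148 = 10/37

Let u_k = P(hit 148 before 0 | start at k). Then u_0 = 0, u_148 = 1, and u_k = u_{k-1}/2 + u_{k+1}/2 for 1 ≤ k ≤ 147. This harmonic recurrence is solved by u_k = k/148, giving u_40 = 40/148 = 10/37.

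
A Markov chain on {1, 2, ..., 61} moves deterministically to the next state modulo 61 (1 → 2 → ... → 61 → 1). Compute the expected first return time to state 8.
E[T_8 | X_0 = 8] = 61

The chain cycles deterministically, so starting at state 8 it returns in exactly 61 steps. Equivalently, the stationary distribution is uniform π_j = 1/61 for every state j, so by Kac's formula E[T_8] = 1/π_8 = 61.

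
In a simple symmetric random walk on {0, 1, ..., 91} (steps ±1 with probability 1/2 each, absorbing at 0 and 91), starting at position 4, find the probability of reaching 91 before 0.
P(hit 91 before 0) = 4/91

Let u_k = P(hit 91 before 0 | start at k). Then u_0 = 0, u_91 = 1, and u_k = u_{k-1}/2 + u_{k+1}/2 for 1 ≤ k ≤ 90. This harmonic recurrence is solved by u_k = k/91, giving u_4 = 4/91.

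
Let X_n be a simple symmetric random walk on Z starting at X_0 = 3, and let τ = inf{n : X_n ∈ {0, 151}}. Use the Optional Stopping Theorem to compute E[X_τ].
E[X_τ] = 3

X_n is a martingale and τ is a bounded-mean stopping time (indeed τ is finite a.s. with bounded expectation since the walk is in a bounded region). By the OST, E[X_τ] = E[X_0] = 3. Equivalently: E[X_τ] = 151 · P(hit 151 first) + 0 · P(hit 0 first) = 151 · (3/151) = 3.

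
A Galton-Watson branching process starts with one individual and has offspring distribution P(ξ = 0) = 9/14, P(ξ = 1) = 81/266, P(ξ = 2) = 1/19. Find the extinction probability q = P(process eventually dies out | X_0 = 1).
q = 1

Mean offspring μ = 0·9/14 + 1·81/266 + 2·1/19 = 109/266 ≤ 1. For μ ≤ 1 with offspring not concentrated at 1, the Galton-Watson process goes extinct almost surely, so q = 1.
(Algebraic check: The pgf is f(s) = 9/14 + 81/266·s + 1/19·s². The extinction probability q is the smallest fixed point of f in [0, 1]. Setting s = f(s):
  1/19·s² + (81/266 − 1)·s + 9/14 = 0
  1/19·s² − (9/14 + 1/19)·s + 9/14 = 0
which factors as (s − 1)·(1/19·s − 9/14) = 0, giving roots s = 1 and s = (9/14)/(1/19) = 171/14. Since 171/14 ≥ 1, the smallest root in [0, 1] is s = 1.)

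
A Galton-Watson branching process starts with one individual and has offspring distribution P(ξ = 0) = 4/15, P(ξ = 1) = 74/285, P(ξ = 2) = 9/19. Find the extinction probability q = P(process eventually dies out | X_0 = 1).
q = 76/135

The pgf is f(s) = 4/15 + 74/285·s + 9/19·s². The extinction probability q is the smallest fixed point of f in [0, 1]. Setting s = f(s):
  9/19·s² + (74/285 − 1)·s + 4/15 = 0
  9/19·s² − (4/15 + 9/19)·s + 4/15 = 0
which factors as (s − 1)·(9/19·s − 4/15) = 0, giving roots s = 1 and s = (4/15)/(9/19) = 76/135.
Mean offspring μ = 74/285 + 2·9/19 = 344/285 > 1 (supercritical), so q < 1. The extinction probability is the smaller root: q = (4/15)/(9/19) = 76/135.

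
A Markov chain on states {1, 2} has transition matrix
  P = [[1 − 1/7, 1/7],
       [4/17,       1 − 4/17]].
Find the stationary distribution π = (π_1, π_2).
π_1 = 28/45, π_2 = 17/45

Solve πP = π with π_1 + π_2 = 1. From πP = π: π_1 · (1 − 1/7) + π_2 · 4/17 = π_1 ⇒ π_2 · 4/17 = π_1 · 1/7 ⇒ π_2/π_1 = (1/7)/(4/17) = 17/28. Together with π_1 + π_2 = 1:
  π_1 = (4/17)/(1/7 + 4/17) = (4/17)/(45/119) = 28/45,
  π_2 = (1/7)/(1/7 + 4/17) = (1/7)/(45/119) = 17/45.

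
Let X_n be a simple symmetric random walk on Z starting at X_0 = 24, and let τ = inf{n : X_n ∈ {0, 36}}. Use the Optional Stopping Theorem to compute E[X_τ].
E[X_τ] = 24

X_n is a martingale and τ is a bounded-mean stopping time (indeed τ is finite a.s. with bounded expectation since the walk is in a bounded region). By the OST, E[X_τ] = E[X_0] = 24. Equivalently: E[X_τ] = 36 · P(hit 36 first) + 0 · P(hit 0 first) = 36 · (24/36) = 24.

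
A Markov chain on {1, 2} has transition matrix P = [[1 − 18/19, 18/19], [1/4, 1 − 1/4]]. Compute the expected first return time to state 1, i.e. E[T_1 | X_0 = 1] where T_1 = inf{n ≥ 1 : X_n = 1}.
E[T_1 | X_0 = 1] = 1/π_1 = 91/19

For an irreducible recurrent Markov chain with stationary distribution π, E[T_i | X_0 = i] = 1/π_i (Kac's formula). Here π_1 = (1/4)/(18/19 + 1/4) = (1/4)/(91/76) = 19/91, so E[T_1 | X_0 = 1] = 1/π_1 = (18/19 + 1/4)/(1/4) = (91/76)/(1/4) = 91/19.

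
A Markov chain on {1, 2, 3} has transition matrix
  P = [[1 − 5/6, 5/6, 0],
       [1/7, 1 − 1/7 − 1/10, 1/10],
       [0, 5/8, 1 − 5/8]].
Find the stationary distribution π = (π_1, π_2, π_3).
π = (30/233, 175/233, 28/233)

This is a birth-death chain on three states, which satisfies detailed balance: π_1 · P_{12} = π_2 · P_{21} and π_2 · P_{23} = π_3 · P_{32}.
From π_1 · 5/6 = π_2 · 1/7: π_2/π_1 = (5/6)/(1/7) = 35/6.
From π_2 · 1/10 = π_3 · 5/8: π_3/π_2 = (1/10)/(5/8) = 4/25.
Take π_1 proportional to 1; then unnormalized π = (1, 35/6, 14/15). Normalize by dividing by the sum 233/30:
  π = (30/233, 175/233, 28/233).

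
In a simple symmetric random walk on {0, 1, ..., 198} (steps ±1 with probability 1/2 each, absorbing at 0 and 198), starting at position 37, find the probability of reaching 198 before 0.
P(hit 198 before 0) = 37/198

Let u_k = P(hit 198 before 0 | start at k). Then u_0 = 0, u_198 = 1, and u_k = u_{k-1}/2 + u_{k+1}/2 for 1 ≤ k ≤ 197. This harmonic recurrence is solved by u_k = k/198, giving u_37 = 37/198.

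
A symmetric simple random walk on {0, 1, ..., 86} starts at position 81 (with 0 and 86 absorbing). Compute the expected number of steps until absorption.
E[τ | X_0 = 81] = 405

Let v_k = E[τ | X_0 = k]. Boundary: v_0 = v_86 = 0. Recurrence: v_k = 1 + (v_{k-1} + v_{k+1})/2 for 1 ≤ k ≤ 85. The particular solution to v_k − (v_{k-1} + v_{k+1})/2 = 1 is v_k = −k^2. Adding homogeneous solution A + B k and matching boundaries gives v_k = k (86 − k). Substituting k = 81: v_81 = 81 · 5 = 405.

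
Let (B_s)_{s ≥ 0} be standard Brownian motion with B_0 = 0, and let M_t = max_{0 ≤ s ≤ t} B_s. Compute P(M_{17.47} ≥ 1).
P(M_{17.47} ≥ 1) = 2·P(B_{17.47} ≥ 1) = 2(1 − Φ(1/√17.47)) ≈ 0.8109

By the reflection principle for Brownian motion, P(M_t ≥ a) = 2 · P(B_t ≥ a) for a ≥ 0. Since B_t ~ N(0, t), P(B_t ≥ 1) = 1 − Φ(1/√t) = 1 − Φ(1/√17.47) = 1 − Φ(0.2393). So
  P(M_{17.47} ≥ 1) = 2(1 − Φ(0.2393)) ≈ 0.8109.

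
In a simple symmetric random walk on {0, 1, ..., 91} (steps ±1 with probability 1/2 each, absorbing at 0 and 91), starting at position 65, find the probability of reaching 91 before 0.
P(hit 91 before 0) = 65/91 = 5/7

Let u_k = P(hit 91 before 0 | start at k). Then u_0 = 0, u_91 = 1, and u_k = u_{k-1}/2 + u_{k+1}/2 for 1 ≤ k ≤ 90. This harmonic recurrence is solved by u_k = k/91, giving u_65 = 65/91 = 5/7.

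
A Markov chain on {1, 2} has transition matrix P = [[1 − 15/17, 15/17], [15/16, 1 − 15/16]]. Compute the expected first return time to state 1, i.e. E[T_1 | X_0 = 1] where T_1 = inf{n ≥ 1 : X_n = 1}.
E[T_1 | X_0 = 1] = 1/π_1 = 33/17

For an irreducible recurrent Markov chain with stationary distribution π, E[T_i | X_0 = i] = 1/π_i (Kac's formula). Here π_1 = (15/16)/(15/17 + 15/16) = (15/16)/(495/272) = 17/33, so E[T_1 | X_0 = 1] = 1/π_1 = (15/17 + 15/16)/(15/16) = (495/272)/(15/16) = 33/17.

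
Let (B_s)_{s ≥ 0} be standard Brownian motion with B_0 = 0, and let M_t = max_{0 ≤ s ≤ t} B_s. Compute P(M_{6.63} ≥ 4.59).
P(M_{6.63} ≥ 4.59) = 2·P(B_{6.63} ≥ 4.59) = 2(1 − Φ(4.59/√6.63)) ≈ 0.0747

By the reflection principle for Brownian motion, P(M_t ≥ a) = 2 · P(B_t ≥ a) for a ≥ 0. Since B_t ~ N(0, t), P(B_t ≥ 4.59) = 1 − Φ(4.59/√t) = 1 − Φ(4.59/√6.63) = 1 − Φ(1.7826). So
  P(M_{6.63} ≥ 4.59) = 2(1 − Φ(1.7826)) ≈ 0.0747.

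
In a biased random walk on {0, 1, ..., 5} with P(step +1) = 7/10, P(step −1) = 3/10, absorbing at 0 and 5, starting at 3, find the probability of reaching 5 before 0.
P(hit 5 before 0) = (1 − (3/7)^3) / (1 − (3/7)^5) = 3871/4141

Let u_k denote P(reach 5 before 0 | start at k). Boundary: u_0 = 0, u_5 = 1. Recurrence: u_k = 7/10·u_{k+1} + 3/10·u_{k-1} for 1 ≤ k ≤ 4. Try u_k = A + B·r^k with r = q/p = (3/10)/(7/10) = 3/7. Substitution satisfies the recurrence; boundary conditions give:
  u_k = (1 − r^k) / (1 − r^N) = (1 − (3/7)^3) / (1 − (3/7)^5) = 3871/4141.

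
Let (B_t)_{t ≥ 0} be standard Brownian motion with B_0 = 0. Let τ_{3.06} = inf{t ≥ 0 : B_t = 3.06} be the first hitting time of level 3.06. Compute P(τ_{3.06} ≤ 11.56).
P(τ_{3.06} ≤ 11.56) = 2(1 − Φ(3.06/√11.56)) = 2(1 − Φ(0.9000)) ≈ 0.3681

By the reflection principle for standard BM, P(τ_b ≤ t) = 2 · P(B_t ≥ b). Since B_t ~ N(0, t), P(B_t ≥ 3.06) = 1 − Φ(3.06/√t) = 1 − Φ(3.06/√11.56) = 1 − Φ(0.9000) ≈ 0.18406. Doubling: P(τ_{3.06} ≤ 11.56) ≈ 2 · 0.18406 = 0.36812 ≈ 0.3681.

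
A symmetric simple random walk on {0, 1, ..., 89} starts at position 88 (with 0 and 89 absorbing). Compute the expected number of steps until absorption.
E[τ | X_0 = 88] = 88

Let v_k = E[τ | X_0 = k]. Boundary: v_0 = v_89 = 0. Recurrence: v_k = 1 + (v_{k-1} + v_{k+1})/2 for 1 ≤ k ≤ 88. The particular solution to v_k − (v_{k-1} + v_{k+1})/2 = 1 is v_k = −k^2. Adding homogeneous solution A + B k and matching boundaries gives v_k = k (89 − k). Substituting k = 88: v_88 = 88 · 1 = 88.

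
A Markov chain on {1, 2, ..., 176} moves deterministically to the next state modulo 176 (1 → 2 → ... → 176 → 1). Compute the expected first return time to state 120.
E[T_120 | X_0 = 120] = 176

The chain cycles deterministically, so starting at state 120 it returns in exactly 176 steps. Equivalently, the stationary distribution is uniform π_j = 1/176 for every state j, so by Kac's formula E[T_120] = 1/π_120 = 176.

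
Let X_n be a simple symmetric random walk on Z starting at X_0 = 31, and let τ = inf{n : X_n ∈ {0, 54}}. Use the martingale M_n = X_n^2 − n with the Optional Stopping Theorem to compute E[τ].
E[τ] = 713

M_n = X_n^2 − n is a martingale (since E[X_{n+1}^2 | F_n] = X_n^2 + 1). By OST (τ has finite mean in a bounded region), E[M_τ] = E[M_0] = X_0^2 − 0 = 31^2 = 961. Also E[M_τ] = E[X_τ^2] − E[τ]. The walk exits at 0 or 54, with P(hit 54 first) = 31/54, so E[X_τ^2] = 54^2 · 31/54 + 0 = 1674. Thus E[τ] = E[X_τ^2] − E[M_τ] = 1674 − 961 = 713 = 31(54 − 31) = 713.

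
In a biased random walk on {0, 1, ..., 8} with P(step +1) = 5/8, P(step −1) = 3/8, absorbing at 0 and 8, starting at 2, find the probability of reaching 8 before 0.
P(hit 8 before 0) = (1 − (3/5)^2) / (1 − (3/5)^8) = 15625/24004

Let u_k denote P(reach 8 before 0 | start at k). Boundary: u_0 = 0, u_8 = 1. Recurrence: u_k = 5/8·u_{k+1} + 3/8·u_{k-1} for 1 ≤ k ≤ 7. Try u_k = A + B·r^k with r = q/p = (3/8)/(5/8) = 3/5. Substitution satisfies the recurrence; boundary conditions give:
  u_k = (1 − r^k) / (1 − r^N) = (1 − (3/5)^2) / (1 − (3/5)^8) = 15625/24004.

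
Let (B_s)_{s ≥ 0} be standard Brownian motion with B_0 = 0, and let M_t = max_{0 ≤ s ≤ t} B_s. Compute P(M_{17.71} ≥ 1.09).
P(M_{17.71} ≥ 1.09) = 2·P(B_{17.71} ≥ 1.09) = 2(1 − Φ(1.09/√17.71)) ≈ 0.7956

By the reflection principle for Brownian motion, P(M_t ≥ a) = 2 · P(B_t ≥ a) for a ≥ 0. Since B_t ~ N(0, t), P(B_t ≥ 1.09) = 1 − Φ(1.09/√t) = 1 − Φ(1.09/√17.71) = 1 − Φ(0.2590). So
  P(M_{17.71} ≥ 1.09) = 2(1 − Φ(0.2590)) ≈ 0.7956.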